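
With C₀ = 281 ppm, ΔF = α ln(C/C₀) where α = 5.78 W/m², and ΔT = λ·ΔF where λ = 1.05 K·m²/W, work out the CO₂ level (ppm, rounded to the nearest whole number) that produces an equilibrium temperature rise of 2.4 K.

C ≈ 417 ppm

Required forcing: ΔF = ΔT/λ = 2.4/1.05 = 2.2857 W/m².
Then ln(C/281) = ΔF/5.78 = 2.2857/5.78 = 0.39545.
So C = 281 × e^0.39545 = 281 × 1.48505 = 417.30 ppm.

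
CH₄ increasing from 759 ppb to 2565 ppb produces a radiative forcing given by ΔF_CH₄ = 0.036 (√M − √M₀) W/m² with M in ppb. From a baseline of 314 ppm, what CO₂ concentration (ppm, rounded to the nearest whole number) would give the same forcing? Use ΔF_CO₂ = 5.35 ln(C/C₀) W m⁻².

C ≈ 367 ppm

CH₄ forcing: 0.036 × (√2565 − √759) = 0.036 × (50.6458 − 27.5500) = 0.036 × 23.0958 = 0.83145 W/m².
Set 5.35 ln(C/314) = 0.83145: ln(C/314) = 0.83145/5.35 = 0.15541, so C = 314 × e^0.15541 = 314 × 1.16814 = 366.80 ppm.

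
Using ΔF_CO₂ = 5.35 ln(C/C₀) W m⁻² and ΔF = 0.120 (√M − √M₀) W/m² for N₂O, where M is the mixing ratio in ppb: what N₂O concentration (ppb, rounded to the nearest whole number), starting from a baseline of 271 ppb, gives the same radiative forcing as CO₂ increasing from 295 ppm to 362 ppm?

M ≈ 655 ppb

CO₂ forcing: 5.35 × ln(362/295) = 5.35 × 0.204669 = 1.09498 W/m².
Set 0.120(√M − √271) = 1.09498: √M = 1.09498/0.120 + √271 = 9.1248 + 16.4621 = 25.5869.
M = (25.5869)² = 654.69 ppb.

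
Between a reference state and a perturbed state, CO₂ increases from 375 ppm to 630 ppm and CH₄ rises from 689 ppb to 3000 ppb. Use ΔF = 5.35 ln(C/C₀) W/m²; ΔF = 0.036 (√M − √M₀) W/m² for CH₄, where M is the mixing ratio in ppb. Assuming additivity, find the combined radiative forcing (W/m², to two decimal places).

CO₂: 5.35 × ln(630/375) = 5.35 × ln(1.68000) = 5.35 × 0.51879 = 2.7755 W/m².
CH₄: 0.036 × (√3000 − √689) = 0.036 × (54.7723 − 26.2488) = 0.036 × 28.5235 = 1.0268 W/m².
Total ΔF = 2.7755 + 1.0268 = 3.8023 W/m².

ΔF = 3.80 W/m²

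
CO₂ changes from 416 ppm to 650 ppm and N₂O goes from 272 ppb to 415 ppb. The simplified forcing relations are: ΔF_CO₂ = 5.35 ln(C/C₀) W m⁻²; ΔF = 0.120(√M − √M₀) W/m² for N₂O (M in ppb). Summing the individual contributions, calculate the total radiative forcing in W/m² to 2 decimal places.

ΔF = 2.85 W/m²

CO₂: 5.35 × ln(650/416) = 5.35 × ln(1.56250) = 5.35 × 0.44629 = 2.3877 W/m².
N₂O: 0.120 × (√415 − √272) = 0.120 × (20.3715 − 16.4924) = 0.120 × 3.8791 = 0.4655 W/m².
Total ΔF = 2.3877 + 0.4655 = 2.8532 W/m².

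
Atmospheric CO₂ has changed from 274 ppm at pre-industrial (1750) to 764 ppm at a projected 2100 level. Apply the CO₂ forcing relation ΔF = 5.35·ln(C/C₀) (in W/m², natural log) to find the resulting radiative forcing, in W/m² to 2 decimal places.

ΔF = 5.49 W/m²

CO₂ absorption bands are partially saturated, so forcing scales with the logarithm of the concentration ratio.
CO₂: 5.35 × ln(764/274) = 5.35 × ln(2.78832) = 5.35 × 1.02544 = 5.4861 W/m².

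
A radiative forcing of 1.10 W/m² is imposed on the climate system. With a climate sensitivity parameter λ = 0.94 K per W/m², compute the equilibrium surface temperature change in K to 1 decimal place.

ΔT = λ ΔF = 0.94 × 1.10 = 1.0340 K.

ΔT = 1.0 K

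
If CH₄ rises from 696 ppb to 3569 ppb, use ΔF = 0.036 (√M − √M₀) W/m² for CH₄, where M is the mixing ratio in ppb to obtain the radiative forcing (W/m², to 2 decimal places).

ΔF = 1.20 W/m²

CH₄: 0.036 × (√3569 − √696) = 0.036 × (59.7411 − 26.3818) = 0.036 × 33.3593 = 1.2009 W/m².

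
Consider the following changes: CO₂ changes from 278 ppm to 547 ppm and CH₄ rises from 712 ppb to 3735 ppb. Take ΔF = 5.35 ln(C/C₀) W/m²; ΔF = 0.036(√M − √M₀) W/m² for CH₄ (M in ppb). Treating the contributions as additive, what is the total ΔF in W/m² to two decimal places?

CO₂: 5.35 × ln(547/278) = 5.35 × ln(1.96763) = 5.35 × 0.67683 = 3.6210 W/m².
CH₄: 0.036 × (√3735 − √712) = 0.036 × (61.1146 − 26.6833) = 0.036 × 34.4313 = 1.2395 W/m².
Total ΔF = 3.6210 + 1.2395 = 4.8605 W/m².

ΔF = 4.86 W/m²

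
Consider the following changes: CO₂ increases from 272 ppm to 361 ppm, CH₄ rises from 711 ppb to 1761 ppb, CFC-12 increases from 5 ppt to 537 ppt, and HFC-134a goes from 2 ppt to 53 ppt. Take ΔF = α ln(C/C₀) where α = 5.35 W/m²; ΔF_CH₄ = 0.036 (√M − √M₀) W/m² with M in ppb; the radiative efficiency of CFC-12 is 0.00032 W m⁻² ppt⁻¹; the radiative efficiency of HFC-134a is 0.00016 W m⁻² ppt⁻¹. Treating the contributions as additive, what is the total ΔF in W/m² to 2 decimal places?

CO₂: 5.35 × ln(361/272) = 5.35 × ln(1.32721) = 5.35 × 0.28308 = 1.5145 W/m².
CH₄: 0.036 × (√1761 − √711) = 0.036 × (41.9643 − 26.6646) = 0.036 × 15.2997 = 0.5508 W/m².
CFC-12: ΔF = 0.00032 × (537 − 5) = 0.00032 × 532 = 0.1702 W/m².
HFC-134a: ΔF = 0.00016 × (53 − 2) = 0.00016 × 51 = 0.0082 W/m².
Total ΔF = 1.5145 + 0.5508 + 0.1702 + 0.0082 = 2.2437 W/m².

ΔF = 2.24 W/m²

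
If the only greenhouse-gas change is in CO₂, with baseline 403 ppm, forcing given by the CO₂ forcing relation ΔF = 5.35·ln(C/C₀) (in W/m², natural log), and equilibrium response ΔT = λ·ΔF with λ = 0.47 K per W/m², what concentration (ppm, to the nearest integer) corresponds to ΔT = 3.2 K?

C ≈ 1439 ppm

Required forcing: ΔF = ΔT/λ = 3.2/0.47 = 6.8085 W/m².
Then ln(C/403) = ΔF/5.35 = 6.8085/5.35 = 1.27262.
So C = 403 × e^1.27262 = 403 × 3.57019 = 1438.79 ppm.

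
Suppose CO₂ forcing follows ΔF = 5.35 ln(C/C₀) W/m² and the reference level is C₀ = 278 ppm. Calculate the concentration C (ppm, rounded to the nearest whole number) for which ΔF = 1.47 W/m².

Set 5.35 ln(C/278) = 1.47, so ln(C/278) = 1.47/5.35 = 0.27477.
Then C/278 = e^0.27477 = 1.31623, giving C = 278 × 1.31623 = 365.91 ppm.

C ≈ 366 ppm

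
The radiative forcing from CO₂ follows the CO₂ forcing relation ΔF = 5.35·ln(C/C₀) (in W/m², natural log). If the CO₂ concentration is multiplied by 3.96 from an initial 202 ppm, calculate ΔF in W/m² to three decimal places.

ΔF = 7.363 W/m²

Because the forcing depends only on the ratio C/C₀, the initial concentration does not enter.
ΔF = 5.35 × ln(3.96) = 5.35 × 1.37624 = 7.3629 W/m².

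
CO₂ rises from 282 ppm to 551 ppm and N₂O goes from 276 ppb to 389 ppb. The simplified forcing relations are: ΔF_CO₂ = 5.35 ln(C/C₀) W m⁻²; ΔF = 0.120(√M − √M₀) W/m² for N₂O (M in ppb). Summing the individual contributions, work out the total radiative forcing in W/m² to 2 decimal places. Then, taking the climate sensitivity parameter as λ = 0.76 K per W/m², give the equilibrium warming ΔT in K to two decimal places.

CO₂: 5.35 × ln(551/282) = 5.35 × ln(1.95390) = 5.35 × 0.66983 = 3.5836 W/m².
N₂O: 0.120 × (√389 − √276) = 0.120 × (19.7231 − 16.6132) = 0.120 × 3.1099 = 0.3732 W/m².
Total ΔF = 3.5836 + 0.3732 = 3.9568 W/m².
ΔT = λ ΔF = 0.76 × 3.96 = 3.0096 K.

ΔF = 3.96 W/m²; ΔT = 3.01 K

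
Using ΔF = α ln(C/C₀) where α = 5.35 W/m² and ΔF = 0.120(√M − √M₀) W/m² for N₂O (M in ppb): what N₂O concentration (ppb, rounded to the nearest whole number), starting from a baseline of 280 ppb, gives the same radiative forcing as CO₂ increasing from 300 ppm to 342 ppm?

M ≈ 510 ppb

CO₂ forcing: 5.35 × ln(342/300) = 5.35 × 0.131028 = 0.70100 W/m².
Set 0.120(√M − √280) = 0.70100: √M = 0.70100/0.120 + √280 = 5.8417 + 16.7332 = 22.5749.
M = (22.5749)² = 509.63 ppb.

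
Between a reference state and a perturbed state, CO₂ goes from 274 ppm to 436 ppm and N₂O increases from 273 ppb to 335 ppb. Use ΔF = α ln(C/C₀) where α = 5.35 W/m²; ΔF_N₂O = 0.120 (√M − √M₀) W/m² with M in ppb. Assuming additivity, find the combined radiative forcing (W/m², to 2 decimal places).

ΔF = 2.70 W/m²

CO₂: 5.35 × ln(436/274) = 5.35 × ln(1.59124) = 5.35 × 0.46451 = 2.4851 W/m².
N₂O: 0.120 × (√335 − √273) = 0.120 × (18.3030 − 16.5227) = 0.120 × 1.7803 = 0.2136 W/m².
Total ΔF = 2.4851 + 0.2136 = 2.6987 W/m².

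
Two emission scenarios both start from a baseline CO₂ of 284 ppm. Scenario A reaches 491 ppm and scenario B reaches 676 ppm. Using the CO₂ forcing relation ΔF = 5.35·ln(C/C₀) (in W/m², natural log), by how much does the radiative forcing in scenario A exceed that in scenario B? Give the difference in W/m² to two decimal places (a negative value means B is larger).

ΔF_A = 5.35 ln(491/284) = 5.35 × 0.54747 = 2.9290 W/m².
ΔF_B = 5.35 ln(676/284) = 5.35 × 0.86722 = 4.6396 W/m².
Difference: 2.9290 − 4.6396 = -1.7106 W/m².

ΔF_A − ΔF_B = -1.71 W/m²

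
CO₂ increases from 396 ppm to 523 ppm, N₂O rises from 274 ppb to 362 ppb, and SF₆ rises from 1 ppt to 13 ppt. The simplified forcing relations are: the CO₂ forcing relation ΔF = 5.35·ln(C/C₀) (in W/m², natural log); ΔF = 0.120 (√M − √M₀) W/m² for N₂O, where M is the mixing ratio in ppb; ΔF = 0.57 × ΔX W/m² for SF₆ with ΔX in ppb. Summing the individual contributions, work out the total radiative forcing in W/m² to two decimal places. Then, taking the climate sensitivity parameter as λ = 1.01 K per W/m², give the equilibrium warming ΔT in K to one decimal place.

ΔF = 1.79 W/m²; ΔT = 1.8 K

CO₂: 5.35 × ln(523/396) = 5.35 × ln(1.32071) = 5.35 × 0.27817 = 1.4882 W/m².
N₂O: 0.120 × (√362 − √274) = 0.120 × (19.0263 − 16.5529) = 0.120 × 2.4734 = 0.2968 W/m².
SF₆: Δ = 13 − 1 = 12 ppt = 0.012 ppb; ΔF = 0.57 × 0.012 = 0.0068 W/m².
Total ΔF = 1.4882 + 0.2968 + 0.0068 = 1.7918 W/m².
ΔT = λ ΔF = 1.01 × 1.79 = 1.8079 K.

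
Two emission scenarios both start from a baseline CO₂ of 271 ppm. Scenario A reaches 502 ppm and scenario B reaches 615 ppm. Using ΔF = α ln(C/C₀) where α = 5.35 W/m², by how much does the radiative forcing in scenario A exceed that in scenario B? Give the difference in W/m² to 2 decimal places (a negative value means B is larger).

ΔF_A = 5.35 ln(502/271) = 5.35 × 0.61648 = 3.2982 W/m².
ΔF_B = 5.35 ln(615/271) = 5.35 × 0.81950 = 4.3843 W/m².
Difference: 3.2982 − 4.3843 = -1.0861 W/m².

ΔF_A − ΔF_B = -1.09 W/m²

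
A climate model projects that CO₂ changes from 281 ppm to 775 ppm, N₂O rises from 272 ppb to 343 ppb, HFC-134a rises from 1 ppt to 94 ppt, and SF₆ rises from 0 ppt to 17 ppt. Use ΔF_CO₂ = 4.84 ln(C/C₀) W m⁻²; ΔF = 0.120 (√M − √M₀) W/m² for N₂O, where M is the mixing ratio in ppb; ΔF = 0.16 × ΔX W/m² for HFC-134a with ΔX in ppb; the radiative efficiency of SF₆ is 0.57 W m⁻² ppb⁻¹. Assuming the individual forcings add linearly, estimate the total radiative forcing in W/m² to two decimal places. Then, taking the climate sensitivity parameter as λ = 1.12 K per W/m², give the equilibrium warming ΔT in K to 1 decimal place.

ΔF = 5.18 W/m²; ΔT = 5.8 K

CO₂: 4.84 × ln(775/281) = 4.84 × ln(2.75801) = 4.84 × 1.01451 = 4.9102 W/m².
N₂O: 0.120 × (√343 − √272) = 0.120 × (18.5203 − 16.4924) = 0.120 × 2.0279 = 0.2433 W/m².
HFC-134a: Δ = 94 − 1 = 93 ppt = 0.093 ppb; ΔF = 0.16 × 0.093 = 0.0149 W/m².
SF₆: Δ = 17 − 0 = 17 ppt = 0.017 ppb; ΔF = 0.57 × 0.017 = 0.0097 W/m².
Total ΔF = 4.9102 + 0.2433 + 0.0149 + 0.0097 = 5.1781 W/m².
ΔT = λ ΔF = 1.12 × 5.18 = 5.8016 K.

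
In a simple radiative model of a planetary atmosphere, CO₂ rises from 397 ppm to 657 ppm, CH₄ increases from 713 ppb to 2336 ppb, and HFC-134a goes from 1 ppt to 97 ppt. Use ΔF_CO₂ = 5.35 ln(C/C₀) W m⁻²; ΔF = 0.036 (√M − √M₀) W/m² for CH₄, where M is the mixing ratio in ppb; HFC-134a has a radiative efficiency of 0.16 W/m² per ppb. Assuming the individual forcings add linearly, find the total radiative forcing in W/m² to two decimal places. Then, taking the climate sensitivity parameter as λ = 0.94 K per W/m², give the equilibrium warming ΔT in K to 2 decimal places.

CO₂: 5.35 × ln(657/397) = 5.35 × ln(1.65491) = 5.35 × 0.50375 = 2.6951 W/m².
CH₄: 0.036 × (√2336 − √713) = 0.036 × (48.3322 − 26.7021) = 0.036 × 21.6301 = 0.7787 W/m².
HFC-134a: Δ = 97 − 1 = 96 ppt = 0.096 ppb; ΔF = 0.16 × 0.096 = 0.0154 W/m².
Total ΔF = 2.6951 + 0.7787 + 0.0154 = 3.4892 W/m².
ΔT = λ ΔF = 0.94 × 3.49 = 3.2806 K.

ΔF = 3.49 W/m²; ΔT = 3.28 K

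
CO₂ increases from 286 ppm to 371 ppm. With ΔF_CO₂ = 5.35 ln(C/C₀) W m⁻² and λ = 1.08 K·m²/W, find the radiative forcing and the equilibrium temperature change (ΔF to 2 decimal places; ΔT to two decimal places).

ΔF = 1.39 W/m²; ΔT = 1.50 K

CO₂: 5.35 × ln(371/286) = 5.35 × ln(1.29720) = 5.35 × 0.26021 = 1.3921 W/m².
ΔT = λ ΔF = 1.08 × 1.39 = 1.5012 K.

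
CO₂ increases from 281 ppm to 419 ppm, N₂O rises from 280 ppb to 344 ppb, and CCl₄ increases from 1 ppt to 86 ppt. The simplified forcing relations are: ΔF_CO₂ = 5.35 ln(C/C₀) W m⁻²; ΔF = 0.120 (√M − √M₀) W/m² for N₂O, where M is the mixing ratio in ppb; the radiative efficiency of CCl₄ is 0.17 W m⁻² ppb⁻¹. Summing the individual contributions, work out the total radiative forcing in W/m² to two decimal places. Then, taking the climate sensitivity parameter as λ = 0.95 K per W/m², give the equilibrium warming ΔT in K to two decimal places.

ΔF = 2.37 W/m²; ΔT = 2.25 K

CO₂: 5.35 × ln(419/281) = 5.35 × ln(1.49110) = 5.35 × 0.39951 = 2.1374 W/m².
N₂O: 0.120 × (√344 − √280) = 0.120 × (18.5472 − 16.7332) = 0.120 × 1.8140 = 0.2177 W/m².
CCl₄: Δ = 86 − 1 = 85 ppt = 0.085 ppb; ΔF = 0.17 × 0.085 = 0.0145 W/m².
Total ΔF = 2.1374 + 0.2177 + 0.0145 = 2.3696 W/m².
ΔT = λ ΔF = 0.95 × 2.37 = 2.2515 K.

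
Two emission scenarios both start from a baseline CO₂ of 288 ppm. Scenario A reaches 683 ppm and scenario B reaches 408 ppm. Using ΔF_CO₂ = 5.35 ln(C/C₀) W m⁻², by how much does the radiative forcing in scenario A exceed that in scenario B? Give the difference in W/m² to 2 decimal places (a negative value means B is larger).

ΔF_A − ΔF_B = 2.76 W/m²

ΔF_A = 5.35 ln(683/288) = 5.35 × 0.86353 = 4.6199 W/m².
ΔF_B = 5.35 ln(408/288) = 5.35 × 0.34831 = 1.8635 W/m².
Difference: 4.6199 − 1.8635 = 2.7564 W/m².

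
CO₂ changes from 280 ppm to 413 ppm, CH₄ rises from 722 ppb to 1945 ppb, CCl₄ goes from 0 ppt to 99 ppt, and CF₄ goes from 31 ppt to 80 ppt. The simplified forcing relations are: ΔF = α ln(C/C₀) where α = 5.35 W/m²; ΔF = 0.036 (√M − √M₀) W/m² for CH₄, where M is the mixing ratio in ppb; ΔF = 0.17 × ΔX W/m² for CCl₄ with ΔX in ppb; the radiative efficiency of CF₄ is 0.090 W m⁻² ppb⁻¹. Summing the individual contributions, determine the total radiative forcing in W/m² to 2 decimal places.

CO₂: 5.35 × ln(413/280) = 5.35 × ln(1.47500) = 5.35 × 0.38866 = 2.0793 W/m².
CH₄: 0.036 × (√1945 − √722) = 0.036 × (44.1022 − 26.8701) = 0.036 × 17.2321 = 0.6204 W/m².
CCl₄: Δ = 99 − 0 = 99 ppt = 0.099 ppb; ΔF = 0.17 × 0.099 = 0.0168 W/m².
CF₄: Δ = 80 − 31 = 49 ppt = 0.049 ppb; ΔF = 0.090 × 0.049 = 0.0044 W/m².
Total ΔF = 2.0793 + 0.6204 + 0.0168 + 0.0044 = 2.7209 W/m².

ΔF = 2.72 W/m²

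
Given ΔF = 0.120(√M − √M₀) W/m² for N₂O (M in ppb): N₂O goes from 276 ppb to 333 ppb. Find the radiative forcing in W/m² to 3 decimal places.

N₂O: 0.120 × (√333 − √276) = 0.120 × (18.2483 − 16.6132) = 0.120 × 1.6351 = 0.1962 W/m².

ΔF = 0.196 W/m²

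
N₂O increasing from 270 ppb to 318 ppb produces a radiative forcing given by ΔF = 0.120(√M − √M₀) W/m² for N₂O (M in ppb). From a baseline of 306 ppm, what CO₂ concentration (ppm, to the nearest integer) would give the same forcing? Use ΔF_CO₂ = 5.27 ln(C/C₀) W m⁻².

N₂O forcing: 0.120 × (√318 − √270) = 0.120 × (17.8326 − 16.4317) = 0.120 × 1.4009 = 0.16811 W/m².
Set 5.27 ln(C/306) = 0.16811: ln(C/306) = 0.16811/5.27 = 0.03190, so C = 306 × e^0.03190 = 306 × 1.03241 = 315.92 ppm.

C ≈ 316 ppm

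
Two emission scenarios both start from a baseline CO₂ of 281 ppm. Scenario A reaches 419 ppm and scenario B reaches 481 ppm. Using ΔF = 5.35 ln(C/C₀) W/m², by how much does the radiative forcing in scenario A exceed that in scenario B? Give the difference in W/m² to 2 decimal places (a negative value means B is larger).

ΔF_A = 5.35 ln(419/281) = 5.35 × 0.39952 = 2.1374 W/m².
ΔF_B = 5.35 ln(481/281) = 5.35 × 0.53751 = 2.8757 W/m².
Difference: 2.1374 − 2.8757 = -0.7383 W/m².
(Equivalently, ΔF_A − ΔF_B = 5.35 ln(419/481) = 5.35 × -0.13800 = -0.7383 W/m².)

ΔF_A − ΔF_B = -0.74 W/m²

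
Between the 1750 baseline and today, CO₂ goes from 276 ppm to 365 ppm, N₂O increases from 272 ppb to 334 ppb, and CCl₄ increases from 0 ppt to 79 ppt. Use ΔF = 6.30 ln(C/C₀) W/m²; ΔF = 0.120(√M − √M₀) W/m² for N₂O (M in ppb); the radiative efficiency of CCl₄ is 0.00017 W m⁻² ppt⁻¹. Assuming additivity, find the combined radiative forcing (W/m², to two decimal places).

CO₂: 6.30 × ln(365/276) = 6.30 × ln(1.32246) = 6.30 × 0.27949 = 1.7608 W/m².
N₂O: 0.120 × (√334 − √272) = 0.120 × (18.2757 − 16.4924) = 0.120 × 1.7833 = 0.2140 W/m².
CCl₄: ΔF = 0.00017 × (79 − 0) = 0.00017 × 79 = 0.0134 W/m².
Total ΔF = 1.7608 + 0.2140 + 0.0134 = 1.9882 W/m².

ΔF = 1.99 W/m²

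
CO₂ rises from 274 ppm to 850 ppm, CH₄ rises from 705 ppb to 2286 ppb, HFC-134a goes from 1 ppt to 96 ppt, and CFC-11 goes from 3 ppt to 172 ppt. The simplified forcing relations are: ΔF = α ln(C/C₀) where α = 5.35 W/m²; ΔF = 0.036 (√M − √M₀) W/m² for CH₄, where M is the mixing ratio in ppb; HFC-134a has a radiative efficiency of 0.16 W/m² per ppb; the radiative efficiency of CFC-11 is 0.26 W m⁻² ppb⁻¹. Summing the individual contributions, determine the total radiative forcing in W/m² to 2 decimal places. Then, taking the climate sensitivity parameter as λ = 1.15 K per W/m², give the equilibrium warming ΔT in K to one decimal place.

ΔF = 6.88 W/m²; ΔT = 7.9 K

CO₂: 5.35 × ln(850/274) = 5.35 × ln(3.10219) = 5.35 × 1.13211 = 6.0568 W/m².
CH₄: 0.036 × (√2286 − √705) = 0.036 × (47.8121 − 26.5518) = 0.036 × 21.2603 = 0.7654 W/m².
HFC-134a: Δ = 96 − 1 = 95 ppt = 0.095 ppb; ΔF = 0.16 × 0.095 = 0.0152 W/m².
CFC-11: Δ = 172 − 3 = 169 ppt = 0.169 ppb; ΔF = 0.26 × 0.169 = 0.0439 W/m².
Total ΔF = 6.0568 + 0.7654 + 0.0152 + 0.0439 = 6.8813 W/m².
ΔT = λ ΔF = 1.15 × 6.88 = 7.9120 K.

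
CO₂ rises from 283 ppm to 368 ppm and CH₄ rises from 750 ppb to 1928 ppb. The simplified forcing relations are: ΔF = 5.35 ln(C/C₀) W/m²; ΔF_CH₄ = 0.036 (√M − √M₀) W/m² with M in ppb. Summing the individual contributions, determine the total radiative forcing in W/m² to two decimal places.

CO₂: 5.35 × ln(368/283) = 5.35 × ln(1.30035) = 5.35 × 0.26263 = 1.4051 W/m².
CH₄: 0.036 × (√1928 − √750) = 0.036 × (43.9090 − 27.3861) = 0.036 × 16.5229 = 0.5948 W/m².
Total ΔF = 1.4051 + 0.5948 = 1.9999 W/m².

ΔF = 2.00 W/m²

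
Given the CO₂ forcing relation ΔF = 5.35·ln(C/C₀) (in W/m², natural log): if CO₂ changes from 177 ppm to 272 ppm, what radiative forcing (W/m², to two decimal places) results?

ΔF = 2.30 W/m²

CO₂: 5.35 × ln(272/177) = 5.35 × ln(1.53672) = 5.35 × 0.42965 = 2.2986 W/m².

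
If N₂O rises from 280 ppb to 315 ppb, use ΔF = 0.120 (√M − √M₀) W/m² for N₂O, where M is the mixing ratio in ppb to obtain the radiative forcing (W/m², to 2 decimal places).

ΔF = 0.12 W/m²

N₂O: 0.120 × (√315 − √280) = 0.120 × (17.7482 − 16.7332) = 0.120 × 1.0150 = 0.1218 W/m².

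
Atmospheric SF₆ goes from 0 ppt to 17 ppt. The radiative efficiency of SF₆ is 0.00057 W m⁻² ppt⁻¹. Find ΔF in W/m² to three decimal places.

SF₆: ΔF = 0.00057 × (17 − 0) = 0.00057 × 17 = 0.0097 W/m².

ΔF = 0.010 W/m²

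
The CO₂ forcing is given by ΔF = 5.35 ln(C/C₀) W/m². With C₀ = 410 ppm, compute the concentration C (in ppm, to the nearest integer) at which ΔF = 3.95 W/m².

Set 5.35 ln(C/410) = 3.95, so ln(C/410) = 3.95/5.35 = 0.73832.
Then C/410 = e^0.73832 = 2.09242, giving C = 410 × 2.09242 = 857.89 ppm.

C ≈ 858 ppm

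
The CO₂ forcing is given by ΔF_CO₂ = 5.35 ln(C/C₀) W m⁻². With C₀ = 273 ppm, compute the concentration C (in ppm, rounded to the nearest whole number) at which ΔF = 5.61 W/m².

C ≈ 779 ppm

Set 5.35 ln(C/273) = 5.61, so ln(C/273) = 5.61/5.35 = 1.04860.
Then C/273 = e^1.04860 = 2.85365, giving C = 273 × 2.85365 = 779.05 ppm.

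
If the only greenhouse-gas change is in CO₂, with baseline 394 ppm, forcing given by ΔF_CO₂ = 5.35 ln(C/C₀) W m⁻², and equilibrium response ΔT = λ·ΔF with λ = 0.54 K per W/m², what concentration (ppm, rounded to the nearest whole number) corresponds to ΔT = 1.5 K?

Required forcing: ΔF = ΔT/λ = 1.5/0.54 = 2.7778 W/m².
Then ln(C/394) = ΔF/5.35 = 2.7778/5.35 = 0.51921.
So C = 394 × e^0.51921 = 394 × 1.68070 = 662.20 ppm.

C ≈ 662 ppm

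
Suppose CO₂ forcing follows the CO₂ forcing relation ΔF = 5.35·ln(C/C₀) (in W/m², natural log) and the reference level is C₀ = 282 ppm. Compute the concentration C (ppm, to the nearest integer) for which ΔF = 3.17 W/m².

Set 5.35 ln(C/282) = 3.17, so ln(C/282) = 3.17/5.35 = 0.59252.
Then C/282 = e^0.59252 = 1.80854, giving C = 282 × 1.80854 = 510.01 ppm.

C ≈ 510 ppm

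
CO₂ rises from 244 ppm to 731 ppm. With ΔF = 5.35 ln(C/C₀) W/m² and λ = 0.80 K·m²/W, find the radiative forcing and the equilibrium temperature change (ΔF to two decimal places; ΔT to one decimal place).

ΔF = 5.87 W/m²; ΔT = 4.7 K

CO₂: 5.35 × ln(731/244) = 5.35 × ln(2.99590) = 5.35 × 1.09724 = 5.8702 W/m².
ΔT = λ ΔF = 0.80 × 5.87 = 4.6960 K.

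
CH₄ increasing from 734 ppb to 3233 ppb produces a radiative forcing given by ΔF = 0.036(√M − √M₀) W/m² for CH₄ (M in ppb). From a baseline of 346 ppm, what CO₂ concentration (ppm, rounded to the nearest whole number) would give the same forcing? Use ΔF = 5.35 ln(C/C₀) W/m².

C ≈ 423 ppm

CH₄ forcing: 0.036 × (√3233 − √734) = 0.036 × (56.8595 − 27.0924) = 0.036 × 29.7671 = 1.07162 W/m².
Set 5.35 ln(C/346) = 1.07162: ln(C/346) = 1.07162/5.35 = 0.20030, so C = 346 × e^0.20030 = 346 × 1.22177 = 422.73 ppm.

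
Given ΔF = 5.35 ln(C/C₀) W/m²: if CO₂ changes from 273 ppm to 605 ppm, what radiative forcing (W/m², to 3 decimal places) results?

ΔF = 4.257 W/m²

CO₂: 5.35 × ln(605/273) = 5.35 × ln(2.21612) = 5.35 × 0.79576 = 4.2573 W/m².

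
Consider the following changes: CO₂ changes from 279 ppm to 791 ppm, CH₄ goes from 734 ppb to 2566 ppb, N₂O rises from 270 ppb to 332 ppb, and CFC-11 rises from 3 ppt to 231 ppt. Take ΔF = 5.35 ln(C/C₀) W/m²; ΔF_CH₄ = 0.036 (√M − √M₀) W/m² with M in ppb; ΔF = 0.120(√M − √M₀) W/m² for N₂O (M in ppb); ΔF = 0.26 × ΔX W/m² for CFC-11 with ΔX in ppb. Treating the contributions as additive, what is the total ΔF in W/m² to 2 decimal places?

CO₂: 5.35 × ln(791/279) = 5.35 × ln(2.83513) = 5.35 × 1.04209 = 5.5752 W/m².
CH₄: 0.036 × (√2566 − √734) = 0.036 × (50.6557 − 27.0924) = 0.036 × 23.5633 = 0.8483 W/m².
N₂O: 0.120 × (√332 − √270) = 0.120 × (18.2209 − 16.4317) = 0.120 × 1.7892 = 0.2147 W/m².
CFC-11: Δ = 231 − 3 = 228 ppt = 0.228 ppb; ΔF = 0.26 × 0.228 = 0.0593 W/m².
Total ΔF = 5.5752 + 0.8483 + 0.2147 + 0.0593 = 6.6975 W/m².

ΔF = 6.70 W/m²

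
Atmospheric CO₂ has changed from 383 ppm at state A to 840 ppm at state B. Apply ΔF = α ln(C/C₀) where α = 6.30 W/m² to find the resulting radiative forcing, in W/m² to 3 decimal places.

CO₂: 6.30 × ln(840/383) = 6.30 × ln(2.19321) = 6.30 × 0.78537 = 4.9478 W/m².

ΔF = 4.948 W/m²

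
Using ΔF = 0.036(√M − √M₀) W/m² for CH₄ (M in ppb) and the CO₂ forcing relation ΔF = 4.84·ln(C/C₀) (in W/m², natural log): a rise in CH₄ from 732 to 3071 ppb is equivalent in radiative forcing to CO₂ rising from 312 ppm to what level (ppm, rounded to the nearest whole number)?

CH₄ forcing: 0.036 × (√3071 − √732) = 0.036 × (55.4166 − 27.0555) = 0.036 × 28.3611 = 1.02100 W/m².
Set 4.84 ln(C/312) = 1.02100: ln(C/312) = 1.02100/4.84 = 0.21095, so C = 312 × e^0.21095 = 312 × 1.23485 = 385.27 ppm.

C ≈ 385 ppm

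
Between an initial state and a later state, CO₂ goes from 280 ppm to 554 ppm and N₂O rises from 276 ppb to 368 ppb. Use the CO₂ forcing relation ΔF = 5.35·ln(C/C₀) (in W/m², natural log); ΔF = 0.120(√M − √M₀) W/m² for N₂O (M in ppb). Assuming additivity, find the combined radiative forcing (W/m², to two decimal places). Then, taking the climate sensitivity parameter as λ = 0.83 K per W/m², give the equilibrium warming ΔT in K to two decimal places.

CO₂: 5.35 × ln(554/280) = 5.35 × ln(1.97857) = 5.35 × 0.68237 = 3.6507 W/m².
N₂O: 0.120 × (√368 − √276) = 0.120 × (19.1833 − 16.6132) = 0.120 × 2.5701 = 0.3084 W/m².
Total ΔF = 3.6507 + 0.3084 = 3.9591 W/m².
ΔT = λ ΔF = 0.83 × 3.96 = 3.2868 K.

ΔF = 3.96 W/m²; ΔT = 3.29 K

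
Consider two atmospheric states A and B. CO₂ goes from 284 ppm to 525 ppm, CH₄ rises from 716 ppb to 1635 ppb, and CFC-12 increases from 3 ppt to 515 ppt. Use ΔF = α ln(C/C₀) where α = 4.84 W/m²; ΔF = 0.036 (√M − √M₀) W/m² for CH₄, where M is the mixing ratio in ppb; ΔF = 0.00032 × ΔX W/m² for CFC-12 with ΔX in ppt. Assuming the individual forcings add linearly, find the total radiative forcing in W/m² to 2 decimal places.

ΔF = 3.63 W/m²

CO₂: 4.84 × ln(525/284) = 4.84 × ln(1.84859) = 4.84 × 0.61442 = 2.9738 W/m².
CH₄: 0.036 × (√1635 − √716) = 0.036 × (40.4351 − 26.7582) = 0.036 × 13.6769 = 0.4924 W/m².
CFC-12: ΔF = 0.00032 × (515 − 3) = 0.00032 × 512 = 0.1638 W/m².
Total ΔF = 2.9738 + 0.4924 + 0.1638 = 3.6300 W/m².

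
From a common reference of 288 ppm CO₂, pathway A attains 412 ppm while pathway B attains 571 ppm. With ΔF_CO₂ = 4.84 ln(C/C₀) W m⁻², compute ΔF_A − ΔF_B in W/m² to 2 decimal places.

ΔF_A = 4.84 ln(412/288) = 4.84 × 0.35806 = 1.7330 W/m².
ΔF_B = 4.84 ln(571/288) = 4.84 × 0.68443 = 3.3126 W/m².
Difference: 1.7330 − 3.3126 = -1.5796 W/m².
(Equivalently, ΔF_A − ΔF_B = 4.84 ln(412/571) = 4.84 × -0.32637 = -1.5796 W/m².)

ΔF_A − ΔF_B = -1.58 W/m²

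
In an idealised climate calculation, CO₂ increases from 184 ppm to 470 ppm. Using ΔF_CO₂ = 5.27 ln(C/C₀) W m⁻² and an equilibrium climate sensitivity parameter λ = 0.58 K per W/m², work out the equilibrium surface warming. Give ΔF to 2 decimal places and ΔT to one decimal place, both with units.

ΔF = 4.94 W/m²; ΔT = 2.9 K

CO₂: 5.27 × ln(470/184) = 5.27 × ln(2.55435) = 5.27 × 0.93780 = 4.9422 W/m².
ΔT = λ ΔF = 0.58 × 4.94 = 2.8652 K.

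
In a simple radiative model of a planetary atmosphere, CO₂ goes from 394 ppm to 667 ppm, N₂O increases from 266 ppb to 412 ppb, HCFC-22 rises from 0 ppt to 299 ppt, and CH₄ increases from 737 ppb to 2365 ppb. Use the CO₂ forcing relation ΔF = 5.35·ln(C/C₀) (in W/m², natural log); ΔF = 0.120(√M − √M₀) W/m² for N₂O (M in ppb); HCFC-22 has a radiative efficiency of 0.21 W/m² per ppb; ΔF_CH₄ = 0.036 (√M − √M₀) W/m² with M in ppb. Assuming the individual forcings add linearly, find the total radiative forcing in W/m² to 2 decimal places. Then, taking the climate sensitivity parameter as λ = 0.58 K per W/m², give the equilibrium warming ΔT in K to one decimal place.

CO₂: 5.35 × ln(667/394) = 5.35 × ln(1.69289) = 5.35 × 0.52644 = 2.8165 W/m².
N₂O: 0.120 × (√412 − √266) = 0.120 × (20.2978 − 16.3095) = 0.120 × 3.9883 = 0.4786 W/m².
HCFC-22: Δ = 299 − 0 = 299 ppt = 0.299 ppb; ΔF = 0.21 × 0.299 = 0.0628 W/m².
CH₄: 0.036 × (√2365 − √737) = 0.036 × (48.6313 − 27.1477) = 0.036 × 21.4836 = 0.7734 W/m².
Total ΔF = 2.8165 + 0.4786 + 0.0628 + 0.7734 = 4.1313 W/m².
ΔT = λ ΔF = 0.58 × 4.13 = 2.3954 K.

ΔF = 4.13 W/m²; ΔT = 2.4 K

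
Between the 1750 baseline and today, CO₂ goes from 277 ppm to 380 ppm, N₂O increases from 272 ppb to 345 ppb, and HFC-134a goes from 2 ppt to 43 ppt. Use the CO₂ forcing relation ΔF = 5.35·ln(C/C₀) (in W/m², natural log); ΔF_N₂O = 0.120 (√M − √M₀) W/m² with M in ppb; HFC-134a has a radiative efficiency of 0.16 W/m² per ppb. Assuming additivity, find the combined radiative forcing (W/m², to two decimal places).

ΔF = 1.95 W/m²

CO₂: 5.35 × ln(380/277) = 5.35 × ln(1.37184) = 5.35 × 0.31615 = 1.6914 W/m².
N₂O: 0.120 × (√345 − √272) = 0.120 × (18.5742 − 16.4924) = 0.120 × 2.0818 = 0.2498 W/m².
HFC-134a: Δ = 43 − 2 = 41 ppt = 0.041 ppb; ΔF = 0.16 × 0.041 = 0.0066 W/m².
Total ΔF = 1.6914 + 0.2498 + 0.0066 = 1.9478 W/m².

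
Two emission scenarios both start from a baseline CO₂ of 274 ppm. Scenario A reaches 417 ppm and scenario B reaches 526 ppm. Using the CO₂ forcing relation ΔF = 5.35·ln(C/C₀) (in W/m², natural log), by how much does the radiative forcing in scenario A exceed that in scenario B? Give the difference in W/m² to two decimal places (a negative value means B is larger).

ΔF_A = 5.35 ln(417/274) = 5.35 × 0.41996 = 2.2468 W/m².
ΔF_B = 5.35 ln(526/274) = 5.35 × 0.65217 = 3.4891 W/m².
Difference: 2.2468 − 3.4891 = -1.2423 W/m².

ΔF_A − ΔF_B = -1.24 W/m²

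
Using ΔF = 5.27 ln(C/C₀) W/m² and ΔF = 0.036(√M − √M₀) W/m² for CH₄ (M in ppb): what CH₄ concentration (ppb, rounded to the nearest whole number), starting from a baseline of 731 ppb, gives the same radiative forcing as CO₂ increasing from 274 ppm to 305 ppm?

CO₂ forcing: 5.27 × ln(305/274) = 5.27 × 0.107184 = 0.56486 W/m².
Set 0.036(√M − √731) = 0.56486: √M = 0.56486/0.036 + √731 = 15.6906 + 27.0370 = 42.7276.
M = (42.7276)² = 1825.65 ppb.

M ≈ 1826 ppb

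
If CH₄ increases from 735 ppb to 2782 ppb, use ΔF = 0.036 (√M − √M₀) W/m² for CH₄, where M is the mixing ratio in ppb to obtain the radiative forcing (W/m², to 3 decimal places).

CH₄: 0.036 × (√2782 − √735) = 0.036 × (52.7447 − 27.1109) = 0.036 × 25.6338 = 0.9228 W/m².

ΔF = 0.923 W/m²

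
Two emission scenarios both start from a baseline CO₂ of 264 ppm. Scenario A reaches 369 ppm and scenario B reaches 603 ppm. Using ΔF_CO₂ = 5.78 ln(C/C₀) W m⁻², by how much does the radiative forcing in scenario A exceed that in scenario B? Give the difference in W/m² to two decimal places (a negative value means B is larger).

ΔF_A = 5.78 ln(369/264) = 5.78 × 0.33485 = 1.9354 W/m².
ΔF_B = 5.78 ln(603/264) = 5.78 × 0.82597 = 4.7741 W/m².
Difference: 1.9354 − 4.7741 = -2.8387 W/m².

ΔF_A − ΔF_B = -2.84 W/m²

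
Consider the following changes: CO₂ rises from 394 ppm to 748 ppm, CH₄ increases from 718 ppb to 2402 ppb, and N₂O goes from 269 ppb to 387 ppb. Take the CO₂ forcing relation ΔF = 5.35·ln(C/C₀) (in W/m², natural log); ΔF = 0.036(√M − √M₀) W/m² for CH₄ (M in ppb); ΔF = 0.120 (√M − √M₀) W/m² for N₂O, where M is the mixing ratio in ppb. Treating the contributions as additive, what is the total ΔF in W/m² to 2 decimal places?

CO₂: 5.35 × ln(748/394) = 5.35 × ln(1.89848) = 5.35 × 0.64105 = 3.4296 W/m².
CH₄: 0.036 × (√2402 − √718) = 0.036 × (49.0102 − 26.7955) = 0.036 × 22.2147 = 0.7997 W/m².
N₂O: 0.120 × (√387 − √269) = 0.120 × (19.6723 − 16.4012) = 0.120 × 3.2711 = 0.3925 W/m².
Total ΔF = 3.4296 + 0.7997 + 0.3925 = 4.6218 W/m².

ΔF = 4.62 W/m²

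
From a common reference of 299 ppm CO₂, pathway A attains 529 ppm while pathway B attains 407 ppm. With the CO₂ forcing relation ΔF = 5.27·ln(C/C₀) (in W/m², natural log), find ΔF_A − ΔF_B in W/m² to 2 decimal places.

ΔF_A = 5.27 ln(529/299) = 5.27 × 0.57054 = 3.0067 W/m².
ΔF_B = 5.27 ln(407/299) = 5.27 × 0.30837 = 1.6251 W/m².
Difference: 3.0067 − 1.6251 = 1.3816 W/m².

ΔF_A − ΔF_B = 1.38 W/m²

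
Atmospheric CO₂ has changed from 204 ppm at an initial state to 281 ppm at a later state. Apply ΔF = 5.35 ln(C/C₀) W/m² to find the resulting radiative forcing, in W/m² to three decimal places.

ΔF = 1.713 W/m²

CO₂: 5.35 × ln(281/204) = 5.35 × ln(1.37745) = 5.35 × 0.32023 = 1.7132 W/m².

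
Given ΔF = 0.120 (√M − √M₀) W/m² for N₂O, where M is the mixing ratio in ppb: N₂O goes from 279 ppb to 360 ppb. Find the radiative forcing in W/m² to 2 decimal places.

N₂O: 0.120 × (√360 − √279) = 0.120 × (18.9737 − 16.7033) = 0.120 × 2.2704 = 0.2724 W/m².

ΔF = 0.27 W/m²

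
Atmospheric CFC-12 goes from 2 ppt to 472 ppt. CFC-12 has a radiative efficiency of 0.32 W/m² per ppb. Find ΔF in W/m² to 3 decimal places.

CFC-12: Δ = 472 − 2 = 470 ppt = 0.470 ppb; ΔF = 0.32 × 0.470 = 0.1504 W/m².

ΔF = 0.150 W/m²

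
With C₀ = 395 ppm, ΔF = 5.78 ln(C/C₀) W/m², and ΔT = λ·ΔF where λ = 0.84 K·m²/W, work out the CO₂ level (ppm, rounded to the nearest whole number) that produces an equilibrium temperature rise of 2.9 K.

Required forcing: ΔF = ΔT/λ = 2.9/0.84 = 3.4524 W/m².
Then ln(C/395) = ΔF/5.78 = 3.4524/5.78 = 0.59730.
So C = 395 × e^0.59730 = 395 × 1.81721 = 717.80 ppm.

C ≈ 718 ppm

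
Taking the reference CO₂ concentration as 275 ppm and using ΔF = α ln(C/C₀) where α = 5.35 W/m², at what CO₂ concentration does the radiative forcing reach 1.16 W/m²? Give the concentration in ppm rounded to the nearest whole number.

C ≈ 342 ppm

Set 5.35 ln(C/275) = 1.16, so ln(C/275) = 1.16/5.35 = 0.21682.
Then C/275 = e^0.21682 = 1.24212, giving C = 275 × 1.24212 = 341.58 ppm.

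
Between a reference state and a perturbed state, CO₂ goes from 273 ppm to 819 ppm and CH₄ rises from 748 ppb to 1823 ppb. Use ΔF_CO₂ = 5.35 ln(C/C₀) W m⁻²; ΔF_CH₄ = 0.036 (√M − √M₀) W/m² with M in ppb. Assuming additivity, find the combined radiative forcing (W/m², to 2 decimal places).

CO₂: 5.35 × ln(819/273) = 5.35 × ln(3.00000) = 5.35 × 1.09861 = 5.8776 W/m².
CH₄: 0.036 × (√1823 − √748) = 0.036 × (42.6966 − 27.3496) = 0.036 × 15.3470 = 0.5525 W/m².
Total ΔF = 5.8776 + 0.5525 = 6.4301 W/m².

ΔF = 6.43 W/m²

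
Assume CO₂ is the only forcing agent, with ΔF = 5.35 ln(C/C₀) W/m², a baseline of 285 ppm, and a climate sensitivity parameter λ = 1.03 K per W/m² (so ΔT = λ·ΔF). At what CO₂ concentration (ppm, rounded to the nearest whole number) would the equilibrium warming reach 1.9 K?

C ≈ 402 ppm

Required forcing: ΔF = ΔT/λ = 1.9/1.03 = 1.8447 W/m².
Then ln(C/285) = ΔF/5.35 = 1.8447/5.35 = 0.34480.
So C = 285 × e^0.34480 = 285 × 1.41171 = 402.34 ppm.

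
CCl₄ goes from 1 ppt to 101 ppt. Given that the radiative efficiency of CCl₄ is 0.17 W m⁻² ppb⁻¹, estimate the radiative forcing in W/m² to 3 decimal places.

CCl₄: Δ = 101 − 1 = 100 ppt = 0.100 ppb; ΔF = 0.17 × 0.100 = 0.0170 W/m².

ΔF = 0.017 W/m²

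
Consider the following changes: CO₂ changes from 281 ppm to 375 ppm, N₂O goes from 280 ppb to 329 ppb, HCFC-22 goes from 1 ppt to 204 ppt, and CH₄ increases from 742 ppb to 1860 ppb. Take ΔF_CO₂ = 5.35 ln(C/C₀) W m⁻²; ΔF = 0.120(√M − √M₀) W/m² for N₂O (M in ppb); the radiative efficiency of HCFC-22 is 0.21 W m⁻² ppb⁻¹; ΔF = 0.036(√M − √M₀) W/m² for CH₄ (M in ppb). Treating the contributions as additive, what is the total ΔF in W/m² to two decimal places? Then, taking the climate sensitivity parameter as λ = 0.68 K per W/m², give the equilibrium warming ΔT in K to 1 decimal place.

ΔF = 2.33 W/m²; ΔT = 1.6 K

CO₂: 5.35 × ln(375/281) = 5.35 × ln(1.33452) = 5.35 × 0.28857 = 1.5438 W/m².
N₂O: 0.120 × (√329 − √280) = 0.120 × (18.1384 − 16.7332) = 0.120 × 1.4052 = 0.1686 W/m².
HCFC-22: Δ = 204 − 1 = 203 ppt = 0.203 ppb; ΔF = 0.21 × 0.203 = 0.0426 W/m².
CH₄: 0.036 × (√1860 − √742) = 0.036 × (43.1277 − 27.2397) = 0.036 × 15.8880 = 0.5720 W/m².
Total ΔF = 1.5438 + 0.1686 + 0.0426 + 0.5720 = 2.3270 W/m².
ΔT = λ ΔF = 0.68 × 2.33 = 1.5844 K.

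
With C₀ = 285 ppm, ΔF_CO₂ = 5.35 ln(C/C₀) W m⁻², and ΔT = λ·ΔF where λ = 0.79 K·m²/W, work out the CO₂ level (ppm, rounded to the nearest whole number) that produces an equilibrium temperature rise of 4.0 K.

Required forcing: ΔF = ΔT/λ = 4.0/0.79 = 5.0633 W/m².
Then ln(C/285) = ΔF/5.35 = 5.0633/5.35 = 0.94641.
So C = 285 × e^0.94641 = 285 × 2.57644 = 734.29 ppm.

C ≈ 734 ppm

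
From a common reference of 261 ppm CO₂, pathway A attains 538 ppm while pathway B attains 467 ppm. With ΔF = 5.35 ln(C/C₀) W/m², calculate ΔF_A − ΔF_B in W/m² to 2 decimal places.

ΔF_A = 5.35 ln(538/261) = 5.35 × 0.72334 = 3.8699 W/m².
ΔF_B = 5.35 ln(467/261) = 5.35 × 0.58181 = 3.1127 W/m².
Difference: 3.8699 − 3.1127 = 0.7572 W/m².

ΔF_A − ΔF_B = 0.76 W/m²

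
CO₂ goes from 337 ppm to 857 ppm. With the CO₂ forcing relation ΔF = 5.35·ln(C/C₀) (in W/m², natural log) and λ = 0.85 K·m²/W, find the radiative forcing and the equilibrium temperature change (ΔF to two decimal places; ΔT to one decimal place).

CO₂: 5.35 × ln(857/337) = 5.35 × ln(2.54303) = 5.35 × 0.93336 = 4.9935 W/m².
ΔT = λ ΔF = 0.85 × 4.99 = 4.2415 K.

ΔF = 4.99 W/m²; ΔT = 4.2 K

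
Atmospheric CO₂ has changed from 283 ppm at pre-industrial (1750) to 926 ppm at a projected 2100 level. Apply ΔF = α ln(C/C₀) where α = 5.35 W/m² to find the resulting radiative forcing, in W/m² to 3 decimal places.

ΔF = 6.342 W/m²

CO₂: 5.35 × ln(926/283) = 5.35 × ln(3.27208) = 5.35 × 1.18543 = 6.3421 W/m².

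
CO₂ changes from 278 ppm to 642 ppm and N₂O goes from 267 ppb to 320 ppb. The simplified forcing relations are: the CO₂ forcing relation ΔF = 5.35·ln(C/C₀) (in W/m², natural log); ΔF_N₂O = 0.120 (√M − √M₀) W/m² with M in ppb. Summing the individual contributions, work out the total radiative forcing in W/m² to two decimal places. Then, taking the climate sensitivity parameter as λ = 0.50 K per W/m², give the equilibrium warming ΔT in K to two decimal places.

CO₂: 5.35 × ln(642/278) = 5.35 × ln(2.30935) = 5.35 × 0.83697 = 4.4778 W/m².
N₂O: 0.120 × (√320 − √267) = 0.120 × (17.8885 − 16.3401) = 0.120 × 1.5484 = 0.1858 W/m².
Total ΔF = 4.4778 + 0.1858 = 4.6636 W/m².
ΔT = λ ΔF = 0.50 × 4.66 = 2.3300 K.

ΔF = 4.66 W/m²; ΔT = 2.33 K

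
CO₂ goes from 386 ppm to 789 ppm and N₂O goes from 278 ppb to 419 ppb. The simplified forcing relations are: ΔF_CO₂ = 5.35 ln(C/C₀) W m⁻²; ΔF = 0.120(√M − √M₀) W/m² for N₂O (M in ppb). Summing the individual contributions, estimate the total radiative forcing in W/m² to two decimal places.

ΔF = 4.28 W/m²

CO₂: 5.35 × ln(789/386) = 5.35 × ln(2.04404) = 5.35 × 0.71493 = 3.8249 W/m².
N₂O: 0.120 × (√419 − √278) = 0.120 × (20.4695 − 16.6733) = 0.120 × 3.7962 = 0.4555 W/m².
Total ΔF = 3.8249 + 0.4555 = 4.2804 W/m².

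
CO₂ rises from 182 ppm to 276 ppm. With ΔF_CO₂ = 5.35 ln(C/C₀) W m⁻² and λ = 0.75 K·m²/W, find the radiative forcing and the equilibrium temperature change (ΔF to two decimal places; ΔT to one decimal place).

CO₂: 5.35 × ln(276/182) = 5.35 × ln(1.51648) = 5.35 × 0.41639 = 2.2277 W/m².
ΔT = λ ΔF = 0.75 × 2.23 = 1.6725 K.

ΔF = 2.23 W/m²; ΔT = 1.7 K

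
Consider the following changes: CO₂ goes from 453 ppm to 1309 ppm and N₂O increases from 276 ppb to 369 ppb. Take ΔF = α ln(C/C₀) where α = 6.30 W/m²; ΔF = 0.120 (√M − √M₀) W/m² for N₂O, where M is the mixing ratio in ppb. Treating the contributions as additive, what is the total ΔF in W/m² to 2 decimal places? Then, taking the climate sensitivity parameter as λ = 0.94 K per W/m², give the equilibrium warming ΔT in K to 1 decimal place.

ΔF = 7.00 W/m²; ΔT = 6.6 K

CO₂: 6.30 × ln(1309/453) = 6.30 × ln(2.88962) = 6.30 × 1.06113 = 6.6851 W/m².
N₂O: 0.120 × (√369 − √276) = 0.120 × (19.2094 − 16.6132) = 0.120 × 2.5962 = 0.3115 W/m².
Total ΔF = 6.6851 + 0.3115 = 6.9966 W/m².
ΔT = λ ΔF = 0.94 × 7.00 = 6.5800 K.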